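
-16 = -16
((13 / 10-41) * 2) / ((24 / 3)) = -397 / 40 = -9.92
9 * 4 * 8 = 288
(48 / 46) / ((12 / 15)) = 30 / 23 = 1.30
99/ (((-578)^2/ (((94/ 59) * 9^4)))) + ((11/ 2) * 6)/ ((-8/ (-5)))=935190267/ 39421912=23.72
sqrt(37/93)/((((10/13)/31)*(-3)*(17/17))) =-8.47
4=4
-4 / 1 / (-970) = 2 / 485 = 0.00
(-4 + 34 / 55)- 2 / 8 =-799 / 220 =-3.63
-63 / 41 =-1.54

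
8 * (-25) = -200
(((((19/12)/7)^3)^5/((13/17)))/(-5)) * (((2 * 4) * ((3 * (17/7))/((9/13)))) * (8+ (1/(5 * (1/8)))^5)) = -10560341127902596817145277/125004999578265000635793408000000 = -0.00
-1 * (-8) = 8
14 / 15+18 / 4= 163 / 30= 5.43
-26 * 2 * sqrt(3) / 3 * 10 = -520 * sqrt(3) / 3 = -300.22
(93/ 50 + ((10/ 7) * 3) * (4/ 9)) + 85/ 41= 251323/ 43050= 5.84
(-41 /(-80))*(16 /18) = 41 /90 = 0.46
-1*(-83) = 83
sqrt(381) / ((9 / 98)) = 98 * sqrt(381) / 9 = 212.54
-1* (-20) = 20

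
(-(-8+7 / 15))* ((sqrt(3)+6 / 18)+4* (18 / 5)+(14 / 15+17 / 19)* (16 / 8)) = 113* sqrt(3) / 15+197411 / 1425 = 151.58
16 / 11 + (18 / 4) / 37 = 1283 / 814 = 1.58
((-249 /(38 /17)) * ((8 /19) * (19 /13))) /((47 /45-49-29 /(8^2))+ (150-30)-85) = 48764160 /9538399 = 5.11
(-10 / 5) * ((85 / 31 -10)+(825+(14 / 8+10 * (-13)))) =-85497 / 62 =-1378.98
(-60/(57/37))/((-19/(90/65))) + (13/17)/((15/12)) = 1376236/398905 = 3.45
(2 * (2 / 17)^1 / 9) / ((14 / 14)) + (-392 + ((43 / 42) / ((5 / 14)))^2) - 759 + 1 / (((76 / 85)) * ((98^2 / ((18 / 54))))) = -1063480310531 / 930627600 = -1142.76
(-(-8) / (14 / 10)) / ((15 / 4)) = 32 / 21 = 1.52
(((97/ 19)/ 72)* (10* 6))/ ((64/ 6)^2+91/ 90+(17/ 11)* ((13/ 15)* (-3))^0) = 80025/ 2188249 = 0.04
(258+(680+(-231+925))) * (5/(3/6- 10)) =-858.95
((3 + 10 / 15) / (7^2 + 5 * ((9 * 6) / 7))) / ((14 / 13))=143 / 3678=0.04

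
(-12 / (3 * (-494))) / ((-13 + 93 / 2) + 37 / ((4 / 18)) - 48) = 1 / 18772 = 0.00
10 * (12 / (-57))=-40 / 19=-2.11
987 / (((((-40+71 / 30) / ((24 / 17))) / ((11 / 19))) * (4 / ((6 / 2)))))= -5862780 / 364667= -16.08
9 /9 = 1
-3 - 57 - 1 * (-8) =-52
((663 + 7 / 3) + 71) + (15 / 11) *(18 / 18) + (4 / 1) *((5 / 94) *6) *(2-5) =1138228 / 1551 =733.87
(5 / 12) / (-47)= -5 / 564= -0.01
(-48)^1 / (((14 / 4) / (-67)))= 918.86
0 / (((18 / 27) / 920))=0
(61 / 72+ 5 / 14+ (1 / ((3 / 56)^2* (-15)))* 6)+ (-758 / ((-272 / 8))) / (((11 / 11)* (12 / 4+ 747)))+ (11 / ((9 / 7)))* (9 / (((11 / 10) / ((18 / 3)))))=301868111 / 1071000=281.86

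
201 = 201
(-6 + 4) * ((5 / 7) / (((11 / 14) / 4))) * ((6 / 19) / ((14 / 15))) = -3600 / 1463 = -2.46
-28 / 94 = -14 / 47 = -0.30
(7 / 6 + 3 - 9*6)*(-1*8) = 1196 / 3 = 398.67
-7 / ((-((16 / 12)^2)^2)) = 567 / 256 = 2.21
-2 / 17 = -0.12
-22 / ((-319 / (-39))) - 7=-281 / 29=-9.69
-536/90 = -268/45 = -5.96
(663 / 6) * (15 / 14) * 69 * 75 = 17155125 / 28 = 612683.04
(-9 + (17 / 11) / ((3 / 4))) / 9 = -229 / 297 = -0.77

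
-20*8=-160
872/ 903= 0.97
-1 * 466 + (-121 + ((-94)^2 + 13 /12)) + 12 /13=1287157 /156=8251.01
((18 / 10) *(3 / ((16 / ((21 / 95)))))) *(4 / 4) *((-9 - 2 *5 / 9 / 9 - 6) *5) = -5.64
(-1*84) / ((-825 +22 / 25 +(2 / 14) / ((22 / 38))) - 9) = 53900 / 534427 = 0.10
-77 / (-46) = 77 / 46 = 1.67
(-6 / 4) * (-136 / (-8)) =-51 / 2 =-25.50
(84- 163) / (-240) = 79 / 240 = 0.33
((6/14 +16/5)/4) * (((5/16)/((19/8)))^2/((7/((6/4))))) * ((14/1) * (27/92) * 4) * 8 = 51435/116242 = 0.44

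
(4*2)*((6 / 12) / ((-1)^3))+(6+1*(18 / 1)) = 20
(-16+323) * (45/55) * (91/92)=251433/1012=248.45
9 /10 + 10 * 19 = 1909 /10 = 190.90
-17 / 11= -1.55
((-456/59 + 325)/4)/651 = 18719/153636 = 0.12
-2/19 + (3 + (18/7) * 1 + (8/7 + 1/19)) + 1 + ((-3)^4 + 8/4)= 12058/133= 90.66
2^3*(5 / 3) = 13.33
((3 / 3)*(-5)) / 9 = -5 / 9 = -0.56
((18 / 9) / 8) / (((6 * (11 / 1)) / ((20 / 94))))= 5 / 6204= 0.00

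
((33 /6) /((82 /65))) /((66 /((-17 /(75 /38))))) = -0.57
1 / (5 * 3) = 1 / 15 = 0.07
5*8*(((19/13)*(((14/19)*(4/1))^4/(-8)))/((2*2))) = -12293120/89167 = -137.87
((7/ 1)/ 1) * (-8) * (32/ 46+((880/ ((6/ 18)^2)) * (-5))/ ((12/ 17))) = 72255904/ 23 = 3141561.04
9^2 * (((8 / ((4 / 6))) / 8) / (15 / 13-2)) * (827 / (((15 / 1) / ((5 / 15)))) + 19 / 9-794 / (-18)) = -9275.97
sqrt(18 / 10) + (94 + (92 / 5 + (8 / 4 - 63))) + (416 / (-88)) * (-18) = 3 * sqrt(5) / 5 + 7507 / 55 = 137.83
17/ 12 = 1.42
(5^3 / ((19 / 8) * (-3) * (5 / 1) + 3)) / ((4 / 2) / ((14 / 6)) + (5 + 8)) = -7000 / 25317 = -0.28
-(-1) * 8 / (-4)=-2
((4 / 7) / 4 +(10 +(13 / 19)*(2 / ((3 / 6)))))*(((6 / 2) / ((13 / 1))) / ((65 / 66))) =339174 / 112385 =3.02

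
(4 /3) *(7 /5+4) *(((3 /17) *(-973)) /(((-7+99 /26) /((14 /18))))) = 2125032 /7055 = 301.21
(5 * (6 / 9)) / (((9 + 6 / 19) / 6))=380 / 177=2.15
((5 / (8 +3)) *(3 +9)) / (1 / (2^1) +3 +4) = 0.73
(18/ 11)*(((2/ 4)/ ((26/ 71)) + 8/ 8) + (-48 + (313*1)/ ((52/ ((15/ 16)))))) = -299457/ 4576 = -65.44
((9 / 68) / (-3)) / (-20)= 0.00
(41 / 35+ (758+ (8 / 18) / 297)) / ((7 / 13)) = 923317499 / 654885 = 1409.89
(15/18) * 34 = 85/3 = 28.33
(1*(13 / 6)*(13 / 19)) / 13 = 13 / 114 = 0.11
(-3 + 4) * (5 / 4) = 5 / 4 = 1.25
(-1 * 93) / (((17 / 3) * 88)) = -279 / 1496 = -0.19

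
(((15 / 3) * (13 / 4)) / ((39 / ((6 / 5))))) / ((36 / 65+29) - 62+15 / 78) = -65 / 4193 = -0.02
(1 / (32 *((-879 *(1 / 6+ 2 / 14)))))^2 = 49 / 3714171136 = 0.00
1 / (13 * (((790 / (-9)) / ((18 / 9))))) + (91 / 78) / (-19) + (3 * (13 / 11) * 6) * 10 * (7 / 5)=1917330959 / 6439290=297.76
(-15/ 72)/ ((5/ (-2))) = 1/ 12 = 0.08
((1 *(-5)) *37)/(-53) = 185/53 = 3.49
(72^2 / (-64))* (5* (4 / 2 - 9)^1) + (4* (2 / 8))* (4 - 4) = 2835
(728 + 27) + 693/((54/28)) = 3343/3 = 1114.33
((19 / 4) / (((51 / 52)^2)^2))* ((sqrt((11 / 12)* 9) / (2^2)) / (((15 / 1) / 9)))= 4341272* sqrt(33) / 11275335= 2.21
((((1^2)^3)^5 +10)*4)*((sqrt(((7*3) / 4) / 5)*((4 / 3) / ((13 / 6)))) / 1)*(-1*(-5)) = 176*sqrt(105) / 13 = 138.73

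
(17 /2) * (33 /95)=561 /190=2.95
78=78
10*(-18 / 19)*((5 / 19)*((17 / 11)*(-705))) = 10786500 / 3971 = 2716.32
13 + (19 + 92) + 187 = 311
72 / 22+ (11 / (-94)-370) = -379317 / 1034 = -366.84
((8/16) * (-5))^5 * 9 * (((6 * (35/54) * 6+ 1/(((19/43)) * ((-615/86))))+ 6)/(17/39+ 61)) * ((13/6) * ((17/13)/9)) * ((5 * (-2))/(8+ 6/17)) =1990399896875/12721954944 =156.45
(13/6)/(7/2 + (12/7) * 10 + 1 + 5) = 91/1119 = 0.08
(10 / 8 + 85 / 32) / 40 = 25 / 256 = 0.10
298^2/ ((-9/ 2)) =-19734.22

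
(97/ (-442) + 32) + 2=14931/ 442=33.78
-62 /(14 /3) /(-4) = 93 /28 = 3.32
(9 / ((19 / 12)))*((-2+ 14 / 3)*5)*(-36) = -51840 / 19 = -2728.42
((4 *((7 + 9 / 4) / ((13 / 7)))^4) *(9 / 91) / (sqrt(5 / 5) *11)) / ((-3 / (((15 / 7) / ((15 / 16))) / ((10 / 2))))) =-275501667 / 81684460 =-3.37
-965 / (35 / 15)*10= -28950 / 7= -4135.71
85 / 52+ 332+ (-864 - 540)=-55659 / 52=-1070.37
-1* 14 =-14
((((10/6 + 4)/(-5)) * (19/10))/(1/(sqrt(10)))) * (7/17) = -133 * sqrt(10)/150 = -2.80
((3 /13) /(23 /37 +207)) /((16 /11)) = 1221 /1597856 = 0.00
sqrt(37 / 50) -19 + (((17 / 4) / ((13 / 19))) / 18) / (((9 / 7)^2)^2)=-18.01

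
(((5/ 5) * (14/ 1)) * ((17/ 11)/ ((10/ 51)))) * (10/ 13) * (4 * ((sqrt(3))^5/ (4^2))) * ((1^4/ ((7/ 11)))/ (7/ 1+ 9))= 7803 * sqrt(3)/ 416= 32.49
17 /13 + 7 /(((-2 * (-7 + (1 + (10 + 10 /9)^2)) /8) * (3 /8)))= 0.67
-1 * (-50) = 50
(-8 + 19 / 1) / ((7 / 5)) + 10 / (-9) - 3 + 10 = 866 / 63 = 13.75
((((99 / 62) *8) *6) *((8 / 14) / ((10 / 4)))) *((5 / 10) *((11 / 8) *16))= 192.71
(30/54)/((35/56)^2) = 1.42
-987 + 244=-743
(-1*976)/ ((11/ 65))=-63440/ 11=-5767.27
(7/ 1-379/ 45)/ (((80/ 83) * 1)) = -332/ 225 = -1.48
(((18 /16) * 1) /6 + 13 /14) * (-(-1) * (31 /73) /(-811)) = -3875 /6630736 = -0.00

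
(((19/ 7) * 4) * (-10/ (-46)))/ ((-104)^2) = 95/ 435344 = 0.00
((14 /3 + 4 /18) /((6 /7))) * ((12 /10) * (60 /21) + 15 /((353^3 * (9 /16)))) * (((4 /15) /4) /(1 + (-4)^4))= 0.01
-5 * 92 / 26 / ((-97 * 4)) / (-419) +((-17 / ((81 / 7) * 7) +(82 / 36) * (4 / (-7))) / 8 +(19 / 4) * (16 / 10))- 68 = -726049522463 / 11983182120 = -60.59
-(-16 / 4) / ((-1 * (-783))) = 4 / 783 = 0.01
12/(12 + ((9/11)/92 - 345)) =-4048/112329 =-0.04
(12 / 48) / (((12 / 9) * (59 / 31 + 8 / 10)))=465 / 6704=0.07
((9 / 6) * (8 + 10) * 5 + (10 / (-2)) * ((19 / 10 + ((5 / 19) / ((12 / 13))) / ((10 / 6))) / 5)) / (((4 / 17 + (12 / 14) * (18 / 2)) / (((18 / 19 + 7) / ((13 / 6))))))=2723004291 / 44395780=61.33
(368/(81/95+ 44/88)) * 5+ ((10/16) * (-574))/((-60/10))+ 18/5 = 43906999/30840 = 1423.70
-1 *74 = -74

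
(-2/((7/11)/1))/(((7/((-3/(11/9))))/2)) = 108/49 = 2.20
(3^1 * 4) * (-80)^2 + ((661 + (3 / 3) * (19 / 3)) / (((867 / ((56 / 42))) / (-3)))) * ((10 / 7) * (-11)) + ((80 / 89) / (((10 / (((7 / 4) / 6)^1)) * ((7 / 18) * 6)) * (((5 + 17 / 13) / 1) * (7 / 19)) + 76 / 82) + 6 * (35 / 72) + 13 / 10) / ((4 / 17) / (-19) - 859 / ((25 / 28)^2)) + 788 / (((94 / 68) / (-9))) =71368413489382587628049077 / 995125616542484562672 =71717.99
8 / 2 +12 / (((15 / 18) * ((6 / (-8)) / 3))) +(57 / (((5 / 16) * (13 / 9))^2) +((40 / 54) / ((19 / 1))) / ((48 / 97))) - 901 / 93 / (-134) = 12225093910379 / 54020900700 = 226.30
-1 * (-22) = 22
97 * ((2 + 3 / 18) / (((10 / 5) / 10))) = 6305 / 6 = 1050.83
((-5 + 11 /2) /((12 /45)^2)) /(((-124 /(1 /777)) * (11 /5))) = -375 /11304832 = -0.00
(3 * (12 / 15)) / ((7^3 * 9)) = 4 / 5145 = 0.00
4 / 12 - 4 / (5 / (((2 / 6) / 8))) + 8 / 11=113 / 110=1.03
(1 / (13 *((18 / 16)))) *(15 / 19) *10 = 400 / 741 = 0.54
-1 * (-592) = 592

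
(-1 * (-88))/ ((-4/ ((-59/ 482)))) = 649/ 241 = 2.69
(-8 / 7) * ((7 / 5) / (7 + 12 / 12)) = -1 / 5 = -0.20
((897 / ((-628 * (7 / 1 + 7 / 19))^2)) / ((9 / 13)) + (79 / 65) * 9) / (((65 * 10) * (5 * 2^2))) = 3297604843931 / 3919072684800000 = 0.00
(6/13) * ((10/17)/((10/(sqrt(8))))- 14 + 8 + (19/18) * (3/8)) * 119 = -32011/104 + 84 * sqrt(2)/13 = -298.66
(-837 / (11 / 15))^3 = -1979019853875 / 1331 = -1486866907.49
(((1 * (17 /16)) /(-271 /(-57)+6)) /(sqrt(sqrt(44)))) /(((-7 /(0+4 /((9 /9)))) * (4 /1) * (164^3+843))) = -0.00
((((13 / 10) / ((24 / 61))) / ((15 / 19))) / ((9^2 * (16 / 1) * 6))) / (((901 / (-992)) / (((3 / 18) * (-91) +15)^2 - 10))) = 167680643 / 28375012800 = 0.01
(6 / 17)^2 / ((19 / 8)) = 288 / 5491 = 0.05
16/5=3.20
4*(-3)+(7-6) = -11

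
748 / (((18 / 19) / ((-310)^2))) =682886600 / 9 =75876288.89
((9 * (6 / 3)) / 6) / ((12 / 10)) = 5 / 2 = 2.50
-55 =-55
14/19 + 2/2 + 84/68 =2.97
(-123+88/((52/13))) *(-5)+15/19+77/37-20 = 342973/703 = 487.87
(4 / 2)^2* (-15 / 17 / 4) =-15 / 17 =-0.88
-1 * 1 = -1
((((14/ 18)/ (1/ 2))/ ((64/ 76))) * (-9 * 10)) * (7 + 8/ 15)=-15029/ 12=-1252.42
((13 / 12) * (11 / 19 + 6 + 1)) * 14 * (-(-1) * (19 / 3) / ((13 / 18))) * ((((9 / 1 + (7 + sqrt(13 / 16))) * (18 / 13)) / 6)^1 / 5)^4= 335491632 * sqrt(13) / 17850625 + 87245342919 / 285610000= 373.23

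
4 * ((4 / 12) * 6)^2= 16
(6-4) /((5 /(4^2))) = 32 /5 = 6.40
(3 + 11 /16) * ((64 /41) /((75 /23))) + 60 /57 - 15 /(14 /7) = -4.68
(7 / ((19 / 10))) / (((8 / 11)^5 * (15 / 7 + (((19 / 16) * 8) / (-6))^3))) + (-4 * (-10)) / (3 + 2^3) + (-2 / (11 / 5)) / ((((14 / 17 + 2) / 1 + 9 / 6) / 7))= -192366220315 / 24823341312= -7.75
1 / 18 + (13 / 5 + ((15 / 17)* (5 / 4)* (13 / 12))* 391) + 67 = 386527 / 720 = 536.84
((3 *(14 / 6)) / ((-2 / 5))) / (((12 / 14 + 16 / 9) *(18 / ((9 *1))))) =-2205 / 664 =-3.32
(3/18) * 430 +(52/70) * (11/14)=53104/735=72.25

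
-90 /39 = -30 /13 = -2.31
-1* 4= -4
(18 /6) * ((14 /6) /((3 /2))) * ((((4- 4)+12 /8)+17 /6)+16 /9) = 770 /27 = 28.52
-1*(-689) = 689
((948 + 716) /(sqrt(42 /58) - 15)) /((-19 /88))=18304 * sqrt(609) /15447 + 2654080 /5149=544.70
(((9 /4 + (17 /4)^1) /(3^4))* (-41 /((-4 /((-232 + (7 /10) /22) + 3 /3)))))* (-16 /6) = 27083329 /53460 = 506.61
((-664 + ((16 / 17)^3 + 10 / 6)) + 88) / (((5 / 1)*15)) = -8452811 / 1105425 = -7.65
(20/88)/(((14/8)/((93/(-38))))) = -465/1463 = -0.32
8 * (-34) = -272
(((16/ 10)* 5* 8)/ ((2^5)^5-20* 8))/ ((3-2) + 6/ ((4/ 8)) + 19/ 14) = 0.00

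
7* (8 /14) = 4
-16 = -16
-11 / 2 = -5.50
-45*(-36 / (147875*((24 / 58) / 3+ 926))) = 4698 / 397162675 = 0.00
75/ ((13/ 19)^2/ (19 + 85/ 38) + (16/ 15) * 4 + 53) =1916625/ 1464013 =1.31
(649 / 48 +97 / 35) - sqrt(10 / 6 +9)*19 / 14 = 27371 / 1680 - 38*sqrt(6) / 21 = 11.86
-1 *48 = -48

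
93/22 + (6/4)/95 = 4.24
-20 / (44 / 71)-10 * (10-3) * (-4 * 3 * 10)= 92045 / 11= 8367.73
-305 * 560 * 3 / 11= -512400 / 11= -46581.82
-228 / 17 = -13.41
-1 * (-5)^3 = 125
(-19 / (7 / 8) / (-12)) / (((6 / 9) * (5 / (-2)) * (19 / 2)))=-0.11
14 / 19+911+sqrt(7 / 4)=sqrt(7) / 2+17323 / 19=913.06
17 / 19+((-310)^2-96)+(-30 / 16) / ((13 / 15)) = 96002.73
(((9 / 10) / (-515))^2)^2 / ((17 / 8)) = 6561 / 1494816388281250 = 0.00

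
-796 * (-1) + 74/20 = 7997/10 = 799.70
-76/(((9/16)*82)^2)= -4864/136161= -0.04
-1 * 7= -7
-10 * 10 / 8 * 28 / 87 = -350 / 87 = -4.02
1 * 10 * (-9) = -90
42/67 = 0.63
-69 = -69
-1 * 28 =-28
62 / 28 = 31 / 14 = 2.21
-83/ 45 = -1.84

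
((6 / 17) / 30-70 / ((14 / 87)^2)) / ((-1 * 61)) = 3216811 / 72590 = 44.31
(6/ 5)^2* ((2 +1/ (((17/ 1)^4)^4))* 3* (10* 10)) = 42043269780576174368016/ 48661191875666868481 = 864.00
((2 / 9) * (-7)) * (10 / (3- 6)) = 5.19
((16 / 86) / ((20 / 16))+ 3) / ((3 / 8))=5416 / 645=8.40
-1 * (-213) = 213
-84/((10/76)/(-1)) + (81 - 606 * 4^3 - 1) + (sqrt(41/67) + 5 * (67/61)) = -11608333/305 + sqrt(2747)/67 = -38059.33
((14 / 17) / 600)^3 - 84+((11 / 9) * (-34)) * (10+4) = -88316087999657 / 132651000000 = -665.78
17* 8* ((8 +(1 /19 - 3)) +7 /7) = 15640 /19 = 823.16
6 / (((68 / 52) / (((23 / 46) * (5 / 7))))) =195 / 119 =1.64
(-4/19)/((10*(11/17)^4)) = -167042/1390895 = -0.12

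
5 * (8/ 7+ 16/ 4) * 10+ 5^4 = 6175/ 7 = 882.14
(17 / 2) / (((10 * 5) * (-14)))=-17 / 1400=-0.01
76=76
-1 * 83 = -83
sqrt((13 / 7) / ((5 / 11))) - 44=-44+sqrt(5005) / 35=-41.98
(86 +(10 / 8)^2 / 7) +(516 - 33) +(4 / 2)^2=64201 / 112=573.22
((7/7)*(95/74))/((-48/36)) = -0.96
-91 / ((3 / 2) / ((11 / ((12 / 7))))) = -7007 / 18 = -389.28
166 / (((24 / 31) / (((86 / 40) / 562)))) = 110639 / 134880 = 0.82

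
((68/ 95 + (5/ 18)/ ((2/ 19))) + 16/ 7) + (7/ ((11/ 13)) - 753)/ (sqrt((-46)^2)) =-63895397/ 6056820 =-10.55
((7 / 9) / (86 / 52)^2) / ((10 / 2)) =4732 / 83205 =0.06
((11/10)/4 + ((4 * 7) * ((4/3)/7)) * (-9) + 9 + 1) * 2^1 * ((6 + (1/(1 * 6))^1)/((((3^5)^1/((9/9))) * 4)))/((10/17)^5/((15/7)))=-26424958627/1814400000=-14.56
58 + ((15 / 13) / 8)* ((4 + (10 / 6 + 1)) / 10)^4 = 20368 / 351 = 58.03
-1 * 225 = -225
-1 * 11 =-11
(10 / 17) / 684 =5 / 5814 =0.00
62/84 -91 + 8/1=-3455/42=-82.26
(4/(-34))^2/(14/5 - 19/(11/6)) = -55/30056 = -0.00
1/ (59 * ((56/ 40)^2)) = 0.01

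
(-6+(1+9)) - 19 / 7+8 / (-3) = -29 / 21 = -1.38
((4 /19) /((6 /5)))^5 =0.00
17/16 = 1.06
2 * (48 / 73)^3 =221184 / 389017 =0.57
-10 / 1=-10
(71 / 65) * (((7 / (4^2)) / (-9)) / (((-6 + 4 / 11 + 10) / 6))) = -5467 / 74880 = -0.07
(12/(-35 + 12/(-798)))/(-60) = 133/23285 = 0.01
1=1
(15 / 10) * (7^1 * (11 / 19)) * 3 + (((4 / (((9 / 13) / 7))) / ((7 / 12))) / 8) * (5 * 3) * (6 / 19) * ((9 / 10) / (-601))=415089 / 22838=18.18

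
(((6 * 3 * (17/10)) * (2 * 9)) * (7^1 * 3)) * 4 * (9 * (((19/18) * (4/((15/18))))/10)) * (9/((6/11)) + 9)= 672493752/125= 5379950.02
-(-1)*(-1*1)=-1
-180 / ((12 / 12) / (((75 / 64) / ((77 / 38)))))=-64125 / 616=-104.10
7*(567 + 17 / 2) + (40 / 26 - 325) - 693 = 78313 / 26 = 3012.04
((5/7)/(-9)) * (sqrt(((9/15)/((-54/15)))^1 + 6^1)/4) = -5 * sqrt(210)/1512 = -0.05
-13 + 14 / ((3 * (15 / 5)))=-11.44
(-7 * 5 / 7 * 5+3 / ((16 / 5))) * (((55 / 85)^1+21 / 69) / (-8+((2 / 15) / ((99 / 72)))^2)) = 974791125 / 340238816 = 2.87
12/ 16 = 3/ 4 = 0.75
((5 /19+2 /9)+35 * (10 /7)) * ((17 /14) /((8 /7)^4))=50339023 /1400832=35.94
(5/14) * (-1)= -5/14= -0.36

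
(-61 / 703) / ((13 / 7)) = -427 / 9139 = -0.05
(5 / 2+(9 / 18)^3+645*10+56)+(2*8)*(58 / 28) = 366339 / 56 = 6541.77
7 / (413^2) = 1 / 24367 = 0.00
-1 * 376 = -376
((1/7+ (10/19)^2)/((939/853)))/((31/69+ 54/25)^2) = 897679606875/16023877099951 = 0.06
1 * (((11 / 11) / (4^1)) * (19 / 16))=19 / 64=0.30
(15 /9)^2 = 25 /9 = 2.78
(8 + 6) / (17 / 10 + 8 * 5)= 140 / 417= 0.34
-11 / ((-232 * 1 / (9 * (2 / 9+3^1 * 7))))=2101 / 232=9.06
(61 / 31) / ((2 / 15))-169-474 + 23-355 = -960.24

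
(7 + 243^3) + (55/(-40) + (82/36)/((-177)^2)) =32366670021425/2255688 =14348912.63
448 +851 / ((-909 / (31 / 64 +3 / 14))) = 182173573 / 407232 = 447.35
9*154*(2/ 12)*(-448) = -103488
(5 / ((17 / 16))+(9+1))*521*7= 911750 / 17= 53632.35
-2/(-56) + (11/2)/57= 211/1596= 0.13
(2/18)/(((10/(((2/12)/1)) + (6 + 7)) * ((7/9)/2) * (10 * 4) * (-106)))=-1/1083320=-0.00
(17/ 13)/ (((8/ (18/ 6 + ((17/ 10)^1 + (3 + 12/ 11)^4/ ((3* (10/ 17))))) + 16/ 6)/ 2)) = 610087551/ 633470032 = 0.96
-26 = -26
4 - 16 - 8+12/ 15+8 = -56/ 5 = -11.20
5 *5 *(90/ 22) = 1125/ 11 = 102.27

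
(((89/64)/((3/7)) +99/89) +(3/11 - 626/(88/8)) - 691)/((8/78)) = -7246.97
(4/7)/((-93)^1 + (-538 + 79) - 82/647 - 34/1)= -647/663642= -0.00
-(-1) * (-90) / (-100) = 9 / 10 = 0.90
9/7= 1.29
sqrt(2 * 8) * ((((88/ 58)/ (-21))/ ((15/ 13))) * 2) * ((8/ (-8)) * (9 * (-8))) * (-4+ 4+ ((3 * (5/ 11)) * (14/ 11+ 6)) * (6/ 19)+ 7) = -77519104/ 212135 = -365.42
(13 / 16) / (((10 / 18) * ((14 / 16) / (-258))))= -15093 / 35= -431.23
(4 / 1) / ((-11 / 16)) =-64 / 11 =-5.82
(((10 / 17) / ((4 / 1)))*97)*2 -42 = -229 / 17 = -13.47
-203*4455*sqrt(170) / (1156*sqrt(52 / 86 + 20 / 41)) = -301455*sqrt(16034485) / 123692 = -9759.07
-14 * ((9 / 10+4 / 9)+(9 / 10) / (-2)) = -1127 / 90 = -12.52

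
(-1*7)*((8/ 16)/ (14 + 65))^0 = -7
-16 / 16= -1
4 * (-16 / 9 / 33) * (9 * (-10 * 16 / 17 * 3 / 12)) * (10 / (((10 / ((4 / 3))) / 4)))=40960 / 1683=24.34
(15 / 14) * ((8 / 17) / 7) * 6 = 360 / 833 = 0.43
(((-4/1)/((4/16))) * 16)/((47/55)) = -14080/47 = -299.57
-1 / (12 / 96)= -8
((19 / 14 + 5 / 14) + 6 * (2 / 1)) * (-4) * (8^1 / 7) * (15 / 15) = -3072 / 49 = -62.69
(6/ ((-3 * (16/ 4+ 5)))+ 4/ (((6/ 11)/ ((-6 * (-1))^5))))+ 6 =513268/ 9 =57029.78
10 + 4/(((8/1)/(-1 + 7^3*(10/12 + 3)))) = 8003/12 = 666.92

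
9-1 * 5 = 4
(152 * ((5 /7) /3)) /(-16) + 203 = 8431 /42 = 200.74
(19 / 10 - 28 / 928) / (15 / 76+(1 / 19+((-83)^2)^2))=2169 / 55051652650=0.00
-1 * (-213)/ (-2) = -213/ 2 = -106.50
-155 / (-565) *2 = 62 / 113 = 0.55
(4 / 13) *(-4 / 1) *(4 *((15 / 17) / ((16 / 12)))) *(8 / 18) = -320 / 221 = -1.45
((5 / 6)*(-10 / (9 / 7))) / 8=-175 / 216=-0.81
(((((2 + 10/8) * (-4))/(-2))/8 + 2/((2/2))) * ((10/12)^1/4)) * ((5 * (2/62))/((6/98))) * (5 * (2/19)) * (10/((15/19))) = 30625/2976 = 10.29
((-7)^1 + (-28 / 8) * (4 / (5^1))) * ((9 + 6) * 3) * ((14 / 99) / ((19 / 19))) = -686 / 11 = -62.36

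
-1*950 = -950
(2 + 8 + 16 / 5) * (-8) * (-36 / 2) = 9504 / 5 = 1900.80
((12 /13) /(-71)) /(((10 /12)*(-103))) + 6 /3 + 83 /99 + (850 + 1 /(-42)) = 852.81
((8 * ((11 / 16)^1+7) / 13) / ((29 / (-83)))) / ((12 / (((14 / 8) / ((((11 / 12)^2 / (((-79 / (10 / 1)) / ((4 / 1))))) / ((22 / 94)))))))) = 16936731 / 15592720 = 1.09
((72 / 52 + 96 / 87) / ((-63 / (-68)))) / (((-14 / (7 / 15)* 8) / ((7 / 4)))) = -7973 / 407160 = -0.02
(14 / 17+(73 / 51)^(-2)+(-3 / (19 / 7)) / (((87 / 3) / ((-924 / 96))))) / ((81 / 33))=7372867315 / 10782016488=0.68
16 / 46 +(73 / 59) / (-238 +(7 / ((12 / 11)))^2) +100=3859281220 / 38461451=100.34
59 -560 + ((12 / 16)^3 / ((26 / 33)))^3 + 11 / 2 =-2282280630781 / 4607442944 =-495.35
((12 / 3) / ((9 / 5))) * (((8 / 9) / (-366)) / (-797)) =80 / 11813931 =0.00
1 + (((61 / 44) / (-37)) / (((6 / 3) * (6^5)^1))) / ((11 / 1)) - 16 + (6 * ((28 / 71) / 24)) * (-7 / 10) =-1489863674647 / 98869351680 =-15.07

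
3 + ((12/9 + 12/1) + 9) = 76/3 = 25.33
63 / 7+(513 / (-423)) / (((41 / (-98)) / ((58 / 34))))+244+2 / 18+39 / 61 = 4652558237 / 17984691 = 258.70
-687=-687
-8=-8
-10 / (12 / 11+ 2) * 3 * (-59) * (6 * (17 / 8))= 29205 / 4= 7301.25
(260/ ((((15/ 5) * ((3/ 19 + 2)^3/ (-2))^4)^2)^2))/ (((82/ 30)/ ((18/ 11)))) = 4089084868019216499146298026455877672354914368764208666261181340057600/ 350689626200493408329298444614945838030752500953671019300366558293144235038925513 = 0.00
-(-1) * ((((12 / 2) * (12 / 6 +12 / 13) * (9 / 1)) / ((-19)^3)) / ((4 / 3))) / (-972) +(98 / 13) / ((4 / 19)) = 155119 / 4332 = 35.81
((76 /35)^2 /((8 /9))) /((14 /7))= 3249 /1225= 2.65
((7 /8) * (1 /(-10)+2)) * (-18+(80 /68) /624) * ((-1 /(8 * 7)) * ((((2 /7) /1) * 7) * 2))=906889 /424320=2.14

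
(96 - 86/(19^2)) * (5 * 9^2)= 14000850/361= 38783.52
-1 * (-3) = 3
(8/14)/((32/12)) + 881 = 12337/14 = 881.21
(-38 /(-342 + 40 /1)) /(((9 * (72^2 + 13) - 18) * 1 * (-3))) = -19 /21180015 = -0.00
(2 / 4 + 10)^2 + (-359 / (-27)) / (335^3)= 447648131561 / 4060300500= 110.25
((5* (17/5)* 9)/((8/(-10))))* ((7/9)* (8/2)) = -595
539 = 539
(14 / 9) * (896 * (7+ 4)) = 137984 / 9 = 15331.56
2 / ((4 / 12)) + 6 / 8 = 27 / 4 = 6.75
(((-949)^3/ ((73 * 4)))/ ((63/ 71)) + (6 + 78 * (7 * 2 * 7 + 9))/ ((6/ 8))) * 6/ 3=-6574987.71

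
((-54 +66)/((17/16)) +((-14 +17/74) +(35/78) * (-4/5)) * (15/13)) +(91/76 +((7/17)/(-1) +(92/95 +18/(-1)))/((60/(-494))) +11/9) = 256352504491/1817747100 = 141.03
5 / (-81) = -5 / 81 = -0.06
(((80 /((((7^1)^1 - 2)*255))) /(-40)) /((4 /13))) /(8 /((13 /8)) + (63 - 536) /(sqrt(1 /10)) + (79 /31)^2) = 2105957503 /80942749337434050 + 87245952391*sqrt(10) /80942749337434050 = 0.00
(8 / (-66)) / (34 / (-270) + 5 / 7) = -315 / 1529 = -0.21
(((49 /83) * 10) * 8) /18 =1960 /747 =2.62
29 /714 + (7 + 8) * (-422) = -4519591 /714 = -6329.96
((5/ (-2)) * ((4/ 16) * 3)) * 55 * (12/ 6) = -825/ 4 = -206.25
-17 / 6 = -2.83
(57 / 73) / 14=0.06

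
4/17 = 0.24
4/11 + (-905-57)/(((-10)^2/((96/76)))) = -61592/5225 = -11.79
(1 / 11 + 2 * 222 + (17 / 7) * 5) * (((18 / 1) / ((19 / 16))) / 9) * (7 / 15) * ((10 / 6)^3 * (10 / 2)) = 46840000 / 5643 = 8300.55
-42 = -42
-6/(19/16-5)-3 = -87/61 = -1.43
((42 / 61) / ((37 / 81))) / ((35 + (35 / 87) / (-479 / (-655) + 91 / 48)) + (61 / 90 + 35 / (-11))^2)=0.04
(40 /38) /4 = 5 /19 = 0.26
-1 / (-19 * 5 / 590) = 6.21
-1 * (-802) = 802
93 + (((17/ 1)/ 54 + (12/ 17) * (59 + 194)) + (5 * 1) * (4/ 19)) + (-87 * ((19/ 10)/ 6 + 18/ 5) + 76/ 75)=-58239697/ 872100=-66.78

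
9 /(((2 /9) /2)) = 81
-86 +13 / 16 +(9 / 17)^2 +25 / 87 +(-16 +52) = -19559189 / 402288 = -48.62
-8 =-8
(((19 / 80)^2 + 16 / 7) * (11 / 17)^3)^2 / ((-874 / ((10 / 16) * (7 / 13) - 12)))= 23658729771284024197 / 4403462763289640960000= 0.01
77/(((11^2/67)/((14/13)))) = 6566/143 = 45.92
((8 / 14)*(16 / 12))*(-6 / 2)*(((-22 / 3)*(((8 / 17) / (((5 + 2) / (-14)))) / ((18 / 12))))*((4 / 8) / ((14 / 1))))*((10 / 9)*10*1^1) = -281600 / 67473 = -4.17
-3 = -3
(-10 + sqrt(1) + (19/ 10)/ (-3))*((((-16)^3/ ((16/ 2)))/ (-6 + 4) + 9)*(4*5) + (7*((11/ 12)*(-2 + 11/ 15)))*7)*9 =-272746351/ 600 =-454577.25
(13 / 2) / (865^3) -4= -5177716987 / 1294429250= -4.00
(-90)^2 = 8100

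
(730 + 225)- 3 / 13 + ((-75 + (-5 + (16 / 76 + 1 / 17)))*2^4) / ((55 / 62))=-111611508 / 230945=-483.28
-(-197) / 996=197 / 996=0.20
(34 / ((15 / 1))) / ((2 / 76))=1292 / 15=86.13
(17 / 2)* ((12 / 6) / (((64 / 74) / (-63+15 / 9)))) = -14467 / 12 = -1205.58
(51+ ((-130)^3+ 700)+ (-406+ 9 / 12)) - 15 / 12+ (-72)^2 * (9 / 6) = -4377759 / 2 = -2188879.50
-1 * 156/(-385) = 156/385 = 0.41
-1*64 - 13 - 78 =-155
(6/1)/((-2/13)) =-39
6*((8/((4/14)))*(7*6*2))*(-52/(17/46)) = -33755904/17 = -1985641.41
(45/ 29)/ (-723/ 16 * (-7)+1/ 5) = 3600/ 734309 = 0.00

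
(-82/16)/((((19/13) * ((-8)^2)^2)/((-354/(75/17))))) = 534599/7782400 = 0.07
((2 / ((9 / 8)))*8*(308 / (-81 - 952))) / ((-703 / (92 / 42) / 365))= 94561280 / 19607373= 4.82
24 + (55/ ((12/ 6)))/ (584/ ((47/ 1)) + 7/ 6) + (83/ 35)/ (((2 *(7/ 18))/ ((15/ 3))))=7750854/ 187817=41.27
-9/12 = -3/4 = -0.75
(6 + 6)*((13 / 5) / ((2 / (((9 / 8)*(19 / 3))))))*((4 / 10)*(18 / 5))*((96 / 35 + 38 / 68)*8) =314430012 / 74375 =4227.63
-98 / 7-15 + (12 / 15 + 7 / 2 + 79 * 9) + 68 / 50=34383 / 50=687.66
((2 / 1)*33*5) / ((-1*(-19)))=330 / 19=17.37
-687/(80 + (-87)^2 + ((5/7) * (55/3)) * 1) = -14427/160904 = -0.09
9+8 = 17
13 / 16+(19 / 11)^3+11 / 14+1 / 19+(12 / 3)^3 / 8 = 41930699 / 2832368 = 14.80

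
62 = 62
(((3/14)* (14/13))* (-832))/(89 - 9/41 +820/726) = -1428768/669065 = -2.14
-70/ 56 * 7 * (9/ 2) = -315/ 8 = -39.38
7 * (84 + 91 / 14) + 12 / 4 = 1273 / 2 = 636.50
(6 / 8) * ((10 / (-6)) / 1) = -5 / 4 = -1.25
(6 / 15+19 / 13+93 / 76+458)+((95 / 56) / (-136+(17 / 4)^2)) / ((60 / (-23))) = 90261914537 / 195757380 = 461.09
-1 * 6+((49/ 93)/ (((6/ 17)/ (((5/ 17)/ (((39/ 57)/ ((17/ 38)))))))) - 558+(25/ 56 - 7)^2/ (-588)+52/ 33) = -13787041683091/ 24522930432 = -562.21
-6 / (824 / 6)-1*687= -141531 / 206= -687.04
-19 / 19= -1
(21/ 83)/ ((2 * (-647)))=-21/ 107402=-0.00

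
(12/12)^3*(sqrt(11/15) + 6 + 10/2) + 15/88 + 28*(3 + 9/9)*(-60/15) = -38441/88 + sqrt(165)/15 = -435.97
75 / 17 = 4.41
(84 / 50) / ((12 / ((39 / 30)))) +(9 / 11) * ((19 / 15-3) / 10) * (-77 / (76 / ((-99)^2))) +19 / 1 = 1427.43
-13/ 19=-0.68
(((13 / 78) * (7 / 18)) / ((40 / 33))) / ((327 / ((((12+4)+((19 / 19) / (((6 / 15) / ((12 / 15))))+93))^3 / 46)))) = 3900281 / 802240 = 4.86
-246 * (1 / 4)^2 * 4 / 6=-41 / 4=-10.25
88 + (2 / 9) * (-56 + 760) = 2200 / 9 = 244.44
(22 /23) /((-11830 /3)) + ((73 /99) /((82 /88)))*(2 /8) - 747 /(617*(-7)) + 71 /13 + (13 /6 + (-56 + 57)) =557450561677 /61947546570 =9.00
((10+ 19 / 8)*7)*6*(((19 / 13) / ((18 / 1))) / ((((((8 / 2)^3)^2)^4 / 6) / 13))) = 13167 / 1125899906842624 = 0.00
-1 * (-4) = 4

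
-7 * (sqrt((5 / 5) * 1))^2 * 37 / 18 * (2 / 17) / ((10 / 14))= -1813 / 765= -2.37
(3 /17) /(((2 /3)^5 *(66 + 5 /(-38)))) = 13851 /680816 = 0.02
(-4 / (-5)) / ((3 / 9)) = 12 / 5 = 2.40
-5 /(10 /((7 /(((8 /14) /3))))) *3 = -441 /8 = -55.12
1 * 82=82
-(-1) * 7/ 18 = 7/ 18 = 0.39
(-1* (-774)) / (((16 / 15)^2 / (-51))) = -4440825 / 128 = -34693.95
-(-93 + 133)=-40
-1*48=-48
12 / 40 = 3 / 10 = 0.30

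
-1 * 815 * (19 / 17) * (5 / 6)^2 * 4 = -387125 / 153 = -2530.23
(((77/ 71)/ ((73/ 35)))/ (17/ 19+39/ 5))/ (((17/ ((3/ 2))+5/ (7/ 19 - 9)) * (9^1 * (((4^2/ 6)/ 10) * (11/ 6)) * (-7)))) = -292125/ 1617971927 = -0.00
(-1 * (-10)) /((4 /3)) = 15 /2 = 7.50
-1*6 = -6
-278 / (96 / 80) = -695 / 3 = -231.67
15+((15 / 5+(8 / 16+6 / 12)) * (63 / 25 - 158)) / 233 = 12.33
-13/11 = -1.18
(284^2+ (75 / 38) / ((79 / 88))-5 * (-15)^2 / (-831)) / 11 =33536386687 / 4573547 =7332.69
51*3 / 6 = 51 / 2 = 25.50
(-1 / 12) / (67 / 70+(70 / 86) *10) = -1505 / 164286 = -0.01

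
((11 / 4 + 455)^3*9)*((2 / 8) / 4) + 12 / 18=165740560205 / 3072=53952005.28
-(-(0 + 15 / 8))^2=-225 / 64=-3.52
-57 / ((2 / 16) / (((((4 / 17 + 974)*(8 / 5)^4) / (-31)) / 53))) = 30934106112 / 17456875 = 1772.03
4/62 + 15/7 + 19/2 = 5081/434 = 11.71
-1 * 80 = -80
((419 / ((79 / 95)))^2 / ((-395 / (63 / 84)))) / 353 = -950662815 / 696171068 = -1.37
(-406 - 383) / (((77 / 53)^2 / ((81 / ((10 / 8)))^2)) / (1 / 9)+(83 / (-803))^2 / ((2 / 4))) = -16668915458720976 / 547001630953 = -30473.25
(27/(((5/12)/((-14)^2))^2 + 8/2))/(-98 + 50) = -3111696/22127641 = -0.14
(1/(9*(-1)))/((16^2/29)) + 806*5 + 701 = 4730.99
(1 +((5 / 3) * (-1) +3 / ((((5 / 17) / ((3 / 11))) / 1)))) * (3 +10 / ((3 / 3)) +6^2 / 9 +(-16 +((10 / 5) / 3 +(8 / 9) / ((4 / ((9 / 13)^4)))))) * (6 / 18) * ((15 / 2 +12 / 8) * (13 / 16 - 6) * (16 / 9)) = -4263334093 / 42413085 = -100.52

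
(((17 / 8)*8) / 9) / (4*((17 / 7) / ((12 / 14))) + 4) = 17 / 138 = 0.12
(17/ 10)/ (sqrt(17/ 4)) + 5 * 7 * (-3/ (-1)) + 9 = sqrt(17)/ 5 + 114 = 114.82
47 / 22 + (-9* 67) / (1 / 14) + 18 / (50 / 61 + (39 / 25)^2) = -23014606487 / 2728682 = -8434.33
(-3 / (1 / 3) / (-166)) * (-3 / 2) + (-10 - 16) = -8659 / 332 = -26.08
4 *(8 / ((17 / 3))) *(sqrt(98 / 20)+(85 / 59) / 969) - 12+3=-171353 / 19057+336 *sqrt(10) / 85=3.51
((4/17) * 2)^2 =64/289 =0.22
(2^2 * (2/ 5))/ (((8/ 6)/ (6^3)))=1296/ 5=259.20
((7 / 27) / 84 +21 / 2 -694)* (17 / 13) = -3764701 / 4212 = -893.80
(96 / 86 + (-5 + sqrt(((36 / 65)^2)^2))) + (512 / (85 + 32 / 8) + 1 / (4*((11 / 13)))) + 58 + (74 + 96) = 163966331923 / 711439300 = 230.47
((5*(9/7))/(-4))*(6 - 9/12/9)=-9.51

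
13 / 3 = 4.33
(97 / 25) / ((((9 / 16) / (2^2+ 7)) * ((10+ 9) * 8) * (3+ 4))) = 2134 / 29925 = 0.07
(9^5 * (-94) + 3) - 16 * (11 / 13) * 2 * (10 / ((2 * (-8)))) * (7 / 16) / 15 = -865893991 / 156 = -5550602.51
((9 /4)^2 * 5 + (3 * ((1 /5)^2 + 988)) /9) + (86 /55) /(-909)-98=1026527123 /3999600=256.66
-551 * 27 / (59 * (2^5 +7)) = -4959 / 767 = -6.47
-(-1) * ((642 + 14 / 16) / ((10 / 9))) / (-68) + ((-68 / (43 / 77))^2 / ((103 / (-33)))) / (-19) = 4754176560429 / 19684601920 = 241.52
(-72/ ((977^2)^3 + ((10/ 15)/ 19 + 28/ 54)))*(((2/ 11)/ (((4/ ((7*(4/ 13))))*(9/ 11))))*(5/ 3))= -0.00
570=570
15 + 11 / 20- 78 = -1249 / 20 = -62.45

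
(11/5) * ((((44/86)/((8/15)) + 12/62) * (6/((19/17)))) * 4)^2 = 1348.29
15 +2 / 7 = 15.29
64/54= 1.19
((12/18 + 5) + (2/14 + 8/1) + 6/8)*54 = 11007/14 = 786.21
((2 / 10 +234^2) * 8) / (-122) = -1095124 / 305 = -3590.57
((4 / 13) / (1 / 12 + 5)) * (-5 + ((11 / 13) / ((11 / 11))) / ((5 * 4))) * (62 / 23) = -959016 / 1185535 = -0.81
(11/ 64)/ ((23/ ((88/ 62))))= 121/ 11408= 0.01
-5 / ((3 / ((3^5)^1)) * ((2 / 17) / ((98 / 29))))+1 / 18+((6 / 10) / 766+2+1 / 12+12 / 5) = -4649773423 / 399852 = -11628.74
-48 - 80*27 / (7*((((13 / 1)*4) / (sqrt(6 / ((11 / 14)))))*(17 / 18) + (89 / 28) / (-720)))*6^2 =-15837659136000*sqrt(231) / 385101493037 - 18544665995376 / 385101493037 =-673.22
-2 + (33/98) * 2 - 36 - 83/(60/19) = -63.61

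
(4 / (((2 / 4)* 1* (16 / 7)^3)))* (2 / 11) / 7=49 / 2816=0.02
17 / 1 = 17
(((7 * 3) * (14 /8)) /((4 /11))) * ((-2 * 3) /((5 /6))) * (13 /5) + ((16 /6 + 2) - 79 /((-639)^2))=-77059299769 /40832100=-1887.22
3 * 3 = 9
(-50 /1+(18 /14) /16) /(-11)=5591 /1232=4.54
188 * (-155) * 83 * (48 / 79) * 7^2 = -5688594240 / 79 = -72007522.03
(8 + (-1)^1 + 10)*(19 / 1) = 323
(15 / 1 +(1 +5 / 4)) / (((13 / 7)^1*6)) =161 / 104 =1.55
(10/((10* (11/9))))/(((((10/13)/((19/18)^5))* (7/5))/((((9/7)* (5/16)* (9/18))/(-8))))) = -160946435/6437781504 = -0.03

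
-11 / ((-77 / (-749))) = -107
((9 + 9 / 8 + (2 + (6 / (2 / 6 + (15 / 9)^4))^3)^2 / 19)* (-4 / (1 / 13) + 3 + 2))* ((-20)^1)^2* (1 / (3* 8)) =-279546486657978009575 / 34209794110288416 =-8171.53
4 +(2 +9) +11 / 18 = 281 / 18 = 15.61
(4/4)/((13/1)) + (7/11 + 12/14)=1572/1001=1.57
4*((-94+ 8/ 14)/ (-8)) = 327/ 7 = 46.71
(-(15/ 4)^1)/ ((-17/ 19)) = 285/ 68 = 4.19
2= 2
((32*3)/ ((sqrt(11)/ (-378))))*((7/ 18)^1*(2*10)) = -282240*sqrt(11)/ 11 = -85098.56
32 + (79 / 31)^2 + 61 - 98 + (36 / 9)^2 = 16812 / 961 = 17.49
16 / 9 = 1.78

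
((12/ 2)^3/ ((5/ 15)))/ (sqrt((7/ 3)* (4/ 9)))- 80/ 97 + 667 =972* sqrt(21)/ 7 + 64619/ 97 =1302.50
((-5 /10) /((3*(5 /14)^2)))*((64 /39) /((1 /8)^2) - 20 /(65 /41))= -353192 /2925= -120.75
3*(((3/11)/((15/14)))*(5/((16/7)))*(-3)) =-441/88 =-5.01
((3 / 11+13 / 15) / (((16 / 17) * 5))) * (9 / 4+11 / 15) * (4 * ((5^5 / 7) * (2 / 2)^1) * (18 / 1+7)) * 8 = 178776250 / 693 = 257974.39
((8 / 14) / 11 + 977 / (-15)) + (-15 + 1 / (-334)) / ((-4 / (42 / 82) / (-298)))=-20168457517 / 31633140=-637.57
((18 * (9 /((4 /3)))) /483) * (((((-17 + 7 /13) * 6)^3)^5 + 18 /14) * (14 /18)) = -162483680954816355424335000000.00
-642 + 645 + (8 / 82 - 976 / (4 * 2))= -4875 / 41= -118.90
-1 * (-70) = 70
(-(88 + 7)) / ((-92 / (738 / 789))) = 11685 / 12098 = 0.97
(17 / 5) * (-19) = -323 / 5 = -64.60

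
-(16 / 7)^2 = -256 / 49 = -5.22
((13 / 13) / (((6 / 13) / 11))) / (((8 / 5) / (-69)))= -16445 / 16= -1027.81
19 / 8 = 2.38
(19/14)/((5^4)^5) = 19/1335144042968750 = 0.00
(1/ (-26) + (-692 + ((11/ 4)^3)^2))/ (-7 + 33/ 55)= 69096855/ 1703936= 40.55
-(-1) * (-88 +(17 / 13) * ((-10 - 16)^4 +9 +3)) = 597511.69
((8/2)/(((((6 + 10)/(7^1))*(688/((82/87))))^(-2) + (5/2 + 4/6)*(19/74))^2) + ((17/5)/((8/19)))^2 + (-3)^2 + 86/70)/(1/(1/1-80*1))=-27444519770955369029123799476541/4263350284453941718478624960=-6437.31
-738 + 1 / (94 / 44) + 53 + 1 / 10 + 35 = -305233 / 470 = -649.43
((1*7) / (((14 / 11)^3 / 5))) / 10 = 1331 / 784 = 1.70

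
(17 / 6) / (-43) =-17 / 258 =-0.07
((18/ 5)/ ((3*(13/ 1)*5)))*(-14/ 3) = -28/ 325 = -0.09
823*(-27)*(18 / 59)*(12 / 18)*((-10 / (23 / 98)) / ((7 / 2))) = 74662560 / 1357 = 55020.31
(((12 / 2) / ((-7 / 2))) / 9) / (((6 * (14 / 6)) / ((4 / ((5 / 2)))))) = -16 / 735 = -0.02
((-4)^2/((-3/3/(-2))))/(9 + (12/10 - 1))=80/23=3.48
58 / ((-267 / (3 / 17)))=-58 / 1513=-0.04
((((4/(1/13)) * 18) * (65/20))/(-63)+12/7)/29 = -326/203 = -1.61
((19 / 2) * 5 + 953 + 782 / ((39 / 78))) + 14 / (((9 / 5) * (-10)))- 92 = 44491 / 18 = 2471.72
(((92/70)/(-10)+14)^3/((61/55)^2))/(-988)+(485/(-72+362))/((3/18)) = 179178014680653/22855395972500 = 7.84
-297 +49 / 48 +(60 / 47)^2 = -31210463 / 106032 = -294.35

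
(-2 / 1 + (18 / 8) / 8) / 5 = -11 / 32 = -0.34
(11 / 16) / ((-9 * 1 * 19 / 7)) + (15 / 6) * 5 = 34123 / 2736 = 12.47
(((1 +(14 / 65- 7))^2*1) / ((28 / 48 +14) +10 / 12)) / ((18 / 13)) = 282752 / 180375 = 1.57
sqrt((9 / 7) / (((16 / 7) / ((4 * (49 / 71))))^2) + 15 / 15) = sqrt(231919) / 284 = 1.70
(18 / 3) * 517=3102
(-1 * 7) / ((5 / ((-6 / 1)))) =42 / 5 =8.40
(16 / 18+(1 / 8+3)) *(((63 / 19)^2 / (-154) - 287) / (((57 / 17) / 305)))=-3416381821265 / 32593968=-104816.38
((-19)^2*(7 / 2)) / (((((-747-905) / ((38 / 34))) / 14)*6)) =-1.99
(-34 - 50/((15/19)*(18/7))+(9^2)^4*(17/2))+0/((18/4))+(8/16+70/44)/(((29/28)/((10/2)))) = 6302943099467/17226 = 365897079.96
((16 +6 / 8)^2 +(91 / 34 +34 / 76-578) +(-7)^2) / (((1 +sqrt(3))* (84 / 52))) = 16481153 / 217056-16481153* sqrt(3) / 217056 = -55.58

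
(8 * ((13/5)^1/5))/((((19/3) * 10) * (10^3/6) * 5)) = 117/1484375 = 0.00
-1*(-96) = 96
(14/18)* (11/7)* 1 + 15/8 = 223/72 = 3.10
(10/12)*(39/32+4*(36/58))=5725/1856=3.08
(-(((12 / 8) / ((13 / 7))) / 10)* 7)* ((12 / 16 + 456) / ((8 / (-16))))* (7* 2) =1879983 / 260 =7230.70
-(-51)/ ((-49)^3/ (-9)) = 459/ 117649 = 0.00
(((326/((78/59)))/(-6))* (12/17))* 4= -76936/663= -116.04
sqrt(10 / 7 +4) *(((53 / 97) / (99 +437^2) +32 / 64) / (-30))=-9266851 *sqrt(266) / 3892055160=-0.04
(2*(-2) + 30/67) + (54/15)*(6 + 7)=14488/335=43.25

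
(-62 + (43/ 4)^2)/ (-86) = -0.62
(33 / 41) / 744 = 11 / 10168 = 0.00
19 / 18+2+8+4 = 271 / 18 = 15.06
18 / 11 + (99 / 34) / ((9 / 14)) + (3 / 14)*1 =16703 / 2618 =6.38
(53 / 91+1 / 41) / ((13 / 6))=13584 / 48503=0.28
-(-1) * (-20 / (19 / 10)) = -200 / 19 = -10.53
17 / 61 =0.28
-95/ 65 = -19/ 13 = -1.46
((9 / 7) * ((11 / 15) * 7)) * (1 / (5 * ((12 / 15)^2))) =2.06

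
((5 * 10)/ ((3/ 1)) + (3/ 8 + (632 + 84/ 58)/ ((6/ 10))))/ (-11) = -248887/ 2552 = -97.53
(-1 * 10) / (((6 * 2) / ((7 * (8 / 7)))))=-20 / 3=-6.67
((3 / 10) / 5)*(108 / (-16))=-81 / 200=-0.40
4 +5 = 9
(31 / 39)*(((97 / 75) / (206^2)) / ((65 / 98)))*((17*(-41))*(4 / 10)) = -0.01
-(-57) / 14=57 / 14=4.07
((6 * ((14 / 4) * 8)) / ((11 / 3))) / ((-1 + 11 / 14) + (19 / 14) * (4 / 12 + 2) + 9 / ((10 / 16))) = 26460 / 10021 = 2.64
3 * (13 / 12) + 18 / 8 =11 / 2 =5.50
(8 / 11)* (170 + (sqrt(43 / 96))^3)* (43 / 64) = 1849* sqrt(258) / 202752 + 3655 / 44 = 83.21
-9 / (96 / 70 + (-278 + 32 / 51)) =16065 / 492662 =0.03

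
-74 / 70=-37 / 35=-1.06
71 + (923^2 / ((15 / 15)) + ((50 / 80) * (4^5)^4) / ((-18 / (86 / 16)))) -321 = -1846828272169 / 9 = -205203141352.11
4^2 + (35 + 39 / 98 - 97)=-45.60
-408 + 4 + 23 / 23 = -403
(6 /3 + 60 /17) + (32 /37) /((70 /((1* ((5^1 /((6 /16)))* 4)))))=81742 /13209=6.19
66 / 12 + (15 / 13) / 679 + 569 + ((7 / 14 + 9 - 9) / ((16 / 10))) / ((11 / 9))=892915479 / 1553552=574.76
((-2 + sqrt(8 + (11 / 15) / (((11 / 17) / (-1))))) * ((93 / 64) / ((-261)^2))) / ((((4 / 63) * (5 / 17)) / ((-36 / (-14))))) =-1581 / 269120 + 527 * sqrt(1545) / 2691200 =0.00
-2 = -2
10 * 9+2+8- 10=90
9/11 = 0.82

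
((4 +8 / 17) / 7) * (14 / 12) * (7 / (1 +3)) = 133 / 102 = 1.30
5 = 5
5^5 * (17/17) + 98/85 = 3126.15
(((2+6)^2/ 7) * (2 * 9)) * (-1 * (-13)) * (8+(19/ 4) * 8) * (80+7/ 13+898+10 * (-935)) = -823866624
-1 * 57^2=-3249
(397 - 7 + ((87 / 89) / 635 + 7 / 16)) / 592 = 0.66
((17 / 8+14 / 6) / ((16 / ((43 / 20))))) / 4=4601 / 30720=0.15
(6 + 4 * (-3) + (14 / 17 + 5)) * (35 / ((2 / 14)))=-735 / 17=-43.24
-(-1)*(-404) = -404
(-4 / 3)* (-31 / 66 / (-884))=-31 / 43758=-0.00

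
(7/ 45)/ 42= 1/ 270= 0.00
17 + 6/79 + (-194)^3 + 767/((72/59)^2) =-2989961680375/409536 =-7300851.89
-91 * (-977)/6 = 88907/6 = 14817.83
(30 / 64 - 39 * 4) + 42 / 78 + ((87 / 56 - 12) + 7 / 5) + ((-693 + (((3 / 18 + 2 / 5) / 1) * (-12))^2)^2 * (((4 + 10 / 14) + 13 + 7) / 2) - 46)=9407150939649 / 1820000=5168764.25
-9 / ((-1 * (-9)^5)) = -1 / 6561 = -0.00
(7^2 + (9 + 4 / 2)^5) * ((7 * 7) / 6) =1315650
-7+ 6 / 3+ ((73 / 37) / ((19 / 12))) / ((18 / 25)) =-6895 / 2109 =-3.27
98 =98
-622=-622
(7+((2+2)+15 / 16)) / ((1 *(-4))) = -191 / 64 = -2.98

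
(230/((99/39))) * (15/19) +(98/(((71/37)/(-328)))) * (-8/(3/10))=19888748510/44517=446767.49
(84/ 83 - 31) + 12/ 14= -16925/ 581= -29.13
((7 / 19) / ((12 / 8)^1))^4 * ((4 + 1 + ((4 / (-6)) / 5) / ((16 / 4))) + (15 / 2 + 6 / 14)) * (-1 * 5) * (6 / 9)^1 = -14861504 / 95004009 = -0.16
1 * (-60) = -60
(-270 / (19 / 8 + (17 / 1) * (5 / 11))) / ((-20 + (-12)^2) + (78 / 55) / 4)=-0.21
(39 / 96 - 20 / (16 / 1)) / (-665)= 27 / 21280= 0.00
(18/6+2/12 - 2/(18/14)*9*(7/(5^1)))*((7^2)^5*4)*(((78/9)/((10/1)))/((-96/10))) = 1810383870841/1080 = 1676281361.89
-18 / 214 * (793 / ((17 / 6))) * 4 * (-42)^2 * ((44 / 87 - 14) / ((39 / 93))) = 281962078272 / 52751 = 5345151.34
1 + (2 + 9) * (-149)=-1638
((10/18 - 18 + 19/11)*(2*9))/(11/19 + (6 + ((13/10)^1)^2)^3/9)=-532152000000/96133131281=-5.54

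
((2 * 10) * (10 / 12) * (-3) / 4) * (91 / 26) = -175 / 4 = -43.75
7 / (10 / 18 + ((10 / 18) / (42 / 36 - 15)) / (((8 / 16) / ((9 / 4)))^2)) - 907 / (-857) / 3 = -3791189 / 141405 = -26.81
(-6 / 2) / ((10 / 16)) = -24 / 5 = -4.80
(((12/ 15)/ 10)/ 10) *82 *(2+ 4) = 492/ 125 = 3.94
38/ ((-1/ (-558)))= 21204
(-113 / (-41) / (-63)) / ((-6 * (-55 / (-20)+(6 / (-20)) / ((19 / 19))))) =1130 / 379701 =0.00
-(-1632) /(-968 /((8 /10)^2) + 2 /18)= -1.08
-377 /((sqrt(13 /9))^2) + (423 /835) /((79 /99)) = -17174988 /65965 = -260.37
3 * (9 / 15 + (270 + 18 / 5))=4113 / 5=822.60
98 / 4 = 49 / 2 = 24.50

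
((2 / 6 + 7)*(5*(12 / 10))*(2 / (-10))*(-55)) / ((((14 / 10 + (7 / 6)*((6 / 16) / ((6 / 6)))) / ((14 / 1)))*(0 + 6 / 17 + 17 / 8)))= 10531840 / 7077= 1488.18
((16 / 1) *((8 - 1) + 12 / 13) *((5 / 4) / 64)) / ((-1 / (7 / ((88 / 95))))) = -342475 / 18304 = -18.71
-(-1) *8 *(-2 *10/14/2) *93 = -3720/7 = -531.43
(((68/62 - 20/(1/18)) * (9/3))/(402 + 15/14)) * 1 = -155764/58311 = -2.67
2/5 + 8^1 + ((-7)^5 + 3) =-83978/5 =-16795.60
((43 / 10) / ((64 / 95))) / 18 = 0.35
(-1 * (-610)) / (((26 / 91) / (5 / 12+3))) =87535 / 12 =7294.58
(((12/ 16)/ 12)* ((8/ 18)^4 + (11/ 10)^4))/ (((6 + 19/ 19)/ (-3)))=-98619601/ 2449440000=-0.04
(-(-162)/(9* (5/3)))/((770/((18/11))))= 486/21175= 0.02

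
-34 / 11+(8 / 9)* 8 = 398 / 99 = 4.02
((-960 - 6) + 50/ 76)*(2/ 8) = -36683/ 152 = -241.34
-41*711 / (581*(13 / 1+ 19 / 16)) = -466416 / 131887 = -3.54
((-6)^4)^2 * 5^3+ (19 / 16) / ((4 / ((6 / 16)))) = 107495424057 / 512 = 209952000.11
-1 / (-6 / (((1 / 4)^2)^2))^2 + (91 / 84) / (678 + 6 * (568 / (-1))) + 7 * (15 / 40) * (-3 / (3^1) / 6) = -36159523 / 82575360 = -0.44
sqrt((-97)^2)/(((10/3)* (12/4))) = 97/10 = 9.70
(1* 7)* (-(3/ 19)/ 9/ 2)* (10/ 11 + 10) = -140/ 209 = -0.67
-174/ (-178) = 0.98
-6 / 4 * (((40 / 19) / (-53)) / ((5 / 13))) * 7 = 1092 / 1007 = 1.08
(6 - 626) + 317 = -303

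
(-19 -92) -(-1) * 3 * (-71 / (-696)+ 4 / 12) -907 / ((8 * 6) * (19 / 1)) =-2927489 / 26448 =-110.69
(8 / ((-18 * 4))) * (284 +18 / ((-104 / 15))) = -14633 / 468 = -31.27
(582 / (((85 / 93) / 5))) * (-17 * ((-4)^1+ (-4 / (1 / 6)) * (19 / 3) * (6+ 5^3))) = 1077973416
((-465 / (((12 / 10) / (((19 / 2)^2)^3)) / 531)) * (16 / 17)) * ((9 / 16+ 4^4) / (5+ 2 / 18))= -715275748015606125 / 100096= -7145897418634.17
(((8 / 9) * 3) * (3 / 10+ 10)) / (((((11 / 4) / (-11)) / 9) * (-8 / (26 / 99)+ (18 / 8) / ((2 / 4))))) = 42848 / 1125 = 38.09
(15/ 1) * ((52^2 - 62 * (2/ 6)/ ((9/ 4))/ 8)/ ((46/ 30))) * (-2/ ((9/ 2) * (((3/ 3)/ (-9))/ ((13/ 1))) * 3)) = 94870100/ 207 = 458309.66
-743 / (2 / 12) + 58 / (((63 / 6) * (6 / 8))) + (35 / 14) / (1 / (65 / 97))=-54375185 / 12222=-4448.96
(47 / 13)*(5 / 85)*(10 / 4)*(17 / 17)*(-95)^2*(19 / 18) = 40296625 / 7956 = 5064.94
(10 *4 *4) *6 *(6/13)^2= 204.50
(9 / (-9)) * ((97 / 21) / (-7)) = 97 / 147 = 0.66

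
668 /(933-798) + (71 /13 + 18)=49859 /1755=28.41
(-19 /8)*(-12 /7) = 57 /14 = 4.07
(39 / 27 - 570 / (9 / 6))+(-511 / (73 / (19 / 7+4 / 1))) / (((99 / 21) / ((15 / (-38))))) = -1409321 / 3762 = -374.62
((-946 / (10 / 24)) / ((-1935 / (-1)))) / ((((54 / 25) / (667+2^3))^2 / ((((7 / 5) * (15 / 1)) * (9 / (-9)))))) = 2406250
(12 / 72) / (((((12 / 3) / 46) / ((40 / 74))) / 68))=7820 / 111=70.45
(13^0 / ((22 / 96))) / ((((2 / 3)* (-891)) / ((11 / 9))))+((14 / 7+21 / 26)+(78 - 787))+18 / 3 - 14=-16545187 / 23166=-714.20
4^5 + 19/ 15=15379/ 15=1025.27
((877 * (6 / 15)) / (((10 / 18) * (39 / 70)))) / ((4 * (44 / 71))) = 1307607 / 2860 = 457.21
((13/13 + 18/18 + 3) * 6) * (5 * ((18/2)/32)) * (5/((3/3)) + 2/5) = 3645/16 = 227.81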